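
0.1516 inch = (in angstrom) 3.851e+07. Check: 1 inch = 0.0254 m, so 0.1516 inch = 0.1516 * 0.0254 = 0.00385064 m. 1 angstrom = 1e-10 m, so 0.00385064 m = 0.00385064 / 1e-10 = 38506400 angstrom ≈ 3.851e+07 angstrom (4 s.f.).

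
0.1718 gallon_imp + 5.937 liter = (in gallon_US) 1 gallon_imp = 0.00454609 m^3, so 0.1718 gallon_imp = 0.1718 * 0.00454609 = 0.00078101826 m^3. 1 liter = 0.001 m^3, so 5.937 liter = 5.937 * 0.001 = 0.005937 m^3. Sum: 0.00078101826 + 0.005937 = 0.0067180183 m^3. 1 gallon_US = 0.0037854118 m^3, so 0.0067180183 m^3 = 0.0067180183 / 0.0037854118 = 1.7747127 gallon_US ≈ 1.775 gallon_US (4 s.f.). Final answer: 1.775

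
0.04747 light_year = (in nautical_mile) 1 light_year = 9.4607305e+15 m, so 0.04747 light_year = 0.04747 * 9.4607305e+15 = 4.4910088e+14 m. 1 nautical_mile = 1852 m, so 4.4910088e+14 m = 4.4910088e+14 / 1852 = 2.4249507e+11 nautical_mile ≈ 2.425e+11 nautical_mile (4 s.f.). Final answer: 2.425e+11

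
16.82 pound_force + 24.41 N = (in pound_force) 22.31. Check: 1 pound_force = 4.4482216 N, so 16.82 pound_force = 16.82 * 4.4482216 = 74.819088 N. 24.41 N is already in N. Sum: 74.819088 + 24.41 = 99.229088 N. 1 pound_force = 4.4482216 N, so 99.229088 N = 99.229088 / 4.4482216 = 22.307586 pound_force ≈ 22.31 pound_force (4 s.f.).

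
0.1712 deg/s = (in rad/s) 1 deg/s = 0.017453293 rad/s, so 0.1712 deg/s = 0.1712 * 0.017453293 = 0.0029880037 rad/s. Result: 0.0029880037 rad/s ≈ 0.002988 rad/s (4 s.f.). Final answer: 0.002988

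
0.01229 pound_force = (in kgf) 1 pound_force = 4.4482216 N, so 0.01229 pound_force = 0.01229 * 4.4482216 = 0.054668644 N. 1 kgf = 9.80665 N, so 0.054668644 N = 0.054668644 / 9.80665 = 0.0055746502 kgf ≈ 0.005575 kgf (4 s.f.). Final answer: 0.005575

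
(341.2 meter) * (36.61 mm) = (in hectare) 0.001249. Check: 341.2 meter = 341.2 m. 1 mm = 0.001 m, so 36.61 mm = 36.61 * 0.001 = 0.03661 m. Combine: 341.2 m * 0.03661 m = 12.491332 m^2. 1 hectare = 10000 m^2, so 12.491332 m^2 = 12.491332 / 10000 = 0.0012491332 hectare ≈ 0.001249 hectare (4 s.f.).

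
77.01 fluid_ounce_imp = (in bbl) 1 fluid_ounce_imp = 2.8413063e-05 m^3, so 77.01 fluid_ounce_imp = 77.01 * 2.8413063e-05 = 0.0021880899 m^3. 1 bbl = 0.15898729 m^3, so 0.0021880899 m^3 = 0.0021880899 / 0.15898729 = 0.013762672 bbl ≈ 0.01376 bbl (4 s.f.). Final answer: 0.01376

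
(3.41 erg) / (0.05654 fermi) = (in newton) 6.031e+09. Check: 1 erg = 1e-07 J, so 3.41 erg = 3.41 * 1e-07 = 3.41e-07 J. 1 fermi = 1e-15 m, so 0.05654 fermi = 0.05654 * 1e-15 = 5.654e-17 m. Combine: 3.41e-07 J / 5.654e-17 m = 6.0311284e+09 N. 6.0311284e+09 N = 6.0311284e+09 newton ≈ 6.031e+09 newton (4 s.f.).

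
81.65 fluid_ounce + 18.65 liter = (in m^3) 0.02106. Check: 1 fluid_ounce = 2.957353e-05 m^3, so 81.65 fluid_ounce = 81.65 * 2.957353e-05 = 0.0024146787 m^3. 1 liter = 0.001 m^3, so 18.65 liter = 18.65 * 0.001 = 0.01865 m^3. Sum: 0.0024146787 + 0.01865 = 0.021064679 m^3. Result: 0.021064679 m^3 ≈ 0.02106 m^3 (4 s.f.).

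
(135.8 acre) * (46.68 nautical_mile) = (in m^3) 4.751e+10. Check: 1 acre = 4046.8564 m^2, so 135.8 acre = 135.8 * 4046.8564 = 549563.1 m^2. 1 nautical_mile = 1852 m, so 46.68 nautical_mile = 46.68 * 1852 = 86451.36 m. Combine: 549563.1 m^2 * 86451.36 m = 4.7510478e+10 m^3. Result: 4.7510478e+10 m^3 ≈ 4.751e+10 m^3 (4 s.f.).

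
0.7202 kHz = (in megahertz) 1 kHz = 1000 Hz, so 0.7202 kHz = 0.7202 * 1000 = 720.2 Hz. 1 megahertz = 1000000 Hz, so 720.2 Hz = 720.2 / 1000000 = 0.0007202 megahertz. Final answer: 0.0007202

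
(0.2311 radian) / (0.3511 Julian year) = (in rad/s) 2.086e-08. Check: 0.2311 radian = 0.2311 rad. 1 Julian year = 31557600 s, so 0.3511 Julian year = 0.3511 * 31557600 = 11079873 s. Combine: 0.2311 rad / 11079873 s = 2.0857639e-08 rad/s. Result: 2.0857639e-08 rad/s ≈ 2.086e-08 rad/s (4 s.f.).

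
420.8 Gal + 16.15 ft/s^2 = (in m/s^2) 1 Gal = 0.01 m/s^2, so 420.8 Gal = 420.8 * 0.01 = 4.208 m/s^2. 1 ft/s^2 = 0.3048 m/s^2, so 16.15 ft/s^2 = 16.15 * 0.3048 = 4.92252 m/s^2. Sum: 4.208 + 4.92252 = 9.13052 m/s^2. Result: 9.13052 m/s^2 ≈ 9.131 m/s^2 (4 s.f.). Final answer: 9.131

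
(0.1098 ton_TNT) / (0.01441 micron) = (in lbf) 1 ton_TNT = 4.184e+09 J, so 0.1098 ton_TNT = 0.1098 * 4.184e+09 = 4.594032e+08 J. 1 micron = 1e-06 m, so 0.01441 micron = 0.01441 * 1e-06 = 1.441e-08 m. Combine: 4.594032e+08 J / 1.441e-08 m = 3.1880861e+16 N. 1 lbf = 4.4482216 N, so 3.1880861e+16 N = 3.1880861e+16 / 4.4482216 = 7.1671026e+15 lbf ≈ 7.167e+15 lbf (4 s.f.). Final answer: 7.167e+15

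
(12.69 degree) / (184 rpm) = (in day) 1 degree = 0.017453293 rad, so 12.69 degree = 12.69 * 0.017453293 = 0.22148228 rad. 1 rpm = 0.10471976 rad/s, so 184 rpm = 184 * 0.10471976 = 19.268435 rad/s. Combine: 0.22148228 rad / 19.268435 rad/s = 0.011494565 s. 1 day = 86400 s, so 0.011494565 s = 0.011494565 / 86400 = 1.3303895e-07 day ≈ 1.33e-07 day (4 s.f.). Final answer: 1.33e-07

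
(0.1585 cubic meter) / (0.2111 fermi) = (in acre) 1.855e+11. Check: 0.1585 cubic meter = 0.1585 m^3. 1 fermi = 1e-15 m, so 0.2111 fermi = 0.2111 * 1e-15 = 2.111e-16 m. Combine: 0.1585 m^3 / 2.111e-16 m = 7.5082899e+14 m^2. 1 acre = 4046.8564 m^2, so 7.5082899e+14 m^2 = 7.5082899e+14 / 4046.8564 = 1.8553388e+11 acre ≈ 1.855e+11 acre (4 s.f.).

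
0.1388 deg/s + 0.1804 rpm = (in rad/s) 1 deg/s = 0.017453293 rad/s, so 0.1388 deg/s = 0.1388 * 0.017453293 = 0.002422517 rad/s. 1 rpm = 0.10471976 rad/s, so 0.1804 rpm = 0.1804 * 0.10471976 = 0.018891444 rad/s. Sum: 0.002422517 + 0.018891444 = 0.021313961 rad/s. Result: 0.021313961 rad/s ≈ 0.02131 rad/s (4 s.f.). Final answer: 0.02131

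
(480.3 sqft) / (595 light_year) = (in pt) 1 sqft = 0.09290304 m^2, so 480.3 sqft = 480.3 * 0.09290304 = 44.62133 m^2. 1 light_year = 9.4607305e+15 m, so 595 light_year = 595 * 9.4607305e+15 = 5.6291346e+18 m. Combine: 44.62133 m^2 / 5.6291346e+18 m = 7.9268543e-18 m. 1 pt = 0.00035277778 m, so 7.9268543e-18 m = 7.9268543e-18 / 0.00035277778 = 2.2469823e-14 pt ≈ 2.247e-14 pt (4 s.f.). Final answer: 2.247e-14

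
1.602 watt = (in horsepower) 0.002148. Check: 1.602 watt = 1.602 W. 1 horsepower = 745.69987 W, so 1.602 W = 1.602 / 745.69987 = 0.0021483174 horsepower ≈ 0.002148 horsepower (4 s.f.).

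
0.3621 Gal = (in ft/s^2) 1 Gal = 0.01 m/s^2, so 0.3621 Gal = 0.3621 * 0.01 = 0.003621 m/s^2. 1 ft/s^2 = 0.3048 m/s^2, so 0.003621 m/s^2 = 0.003621 / 0.3048 = 0.011879921 ft/s^2 ≈ 0.01188 ft/s^2 (4 s.f.). Final answer: 0.01188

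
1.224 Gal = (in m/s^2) 1 Gal = 0.01 m/s^2, so 1.224 Gal = 1.224 * 0.01 = 0.01224 m/s^2. Result: 0.01224 m/s^2. Final answer: 0.01224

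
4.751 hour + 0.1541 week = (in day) 1.277. Check: 1 hour = 3600 s, so 4.751 hour = 4.751 * 3600 = 17103.6 s. 1 week = 604800 s, so 0.1541 week = 0.1541 * 604800 = 93199.68 s. Sum: 17103.6 + 93199.68 = 110303.28 s. 1 day = 86400 s, so 110303.28 s = 110303.28 / 86400 = 1.2766583 day ≈ 1.277 day (4 s.f.).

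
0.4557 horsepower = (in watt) 339.8. Check: 1 horsepower = 745.69987 W, so 0.4557 horsepower = 0.4557 * 745.69987 = 339.81543 W. 339.81543 W = 339.81543 watt ≈ 339.8 watt (4 s.f.).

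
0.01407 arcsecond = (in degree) 3.908e-06. Check: 1 arcsecond = 4.8481368e-06 rad, so 0.01407 arcsecond = 0.01407 * 4.8481368e-06 = 6.8213285e-08 rad. 1 degree = 0.017453293 rad, so 6.8213285e-08 rad = 6.8213285e-08 / 0.017453293 = 3.9083333e-06 degree ≈ 3.908e-06 degree (4 s.f.).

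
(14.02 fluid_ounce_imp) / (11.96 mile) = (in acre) 1 fluid_ounce_imp = 2.8413063e-05 m^3, so 14.02 fluid_ounce_imp = 14.02 * 2.8413063e-05 = 0.00039835114 m^3. 1 mile = 1609.344 m, so 11.96 mile = 11.96 * 1609.344 = 19247.754 m. Combine: 0.00039835114 m^3 / 19247.754 m = 2.069598e-08 m^2. 1 acre = 4046.8564 m^2, so 2.069598e-08 m^2 = 2.069598e-08 / 4046.8564 = 5.114088e-12 acre ≈ 5.114e-12 acre (4 s.f.). Final answer: 5.114e-12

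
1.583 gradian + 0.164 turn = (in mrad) 1055. Check: 1 gradian = 0.015707963 rad, so 1.583 gradian = 1.583 * 0.015707963 = 0.024865706 rad. 1 turn = 6.2831853 rad, so 0.164 turn = 0.164 * 6.2831853 = 1.0304424 rad. Sum: 0.024865706 + 1.0304424 = 1.0553081 rad. 1 mrad = 0.001 rad, so 1.0553081 rad = 1.0553081 / 0.001 = 1055.3081 mrad ≈ 1055 mrad (4 s.f.).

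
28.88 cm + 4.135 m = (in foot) 1 cm = 0.01 m, so 28.88 cm = 28.88 * 0.01 = 0.2888 m. 4.135 m is already in m. Sum: 0.2888 + 4.135 = 4.4238 m. 1 foot = 0.3048 m, so 4.4238 m = 4.4238 / 0.3048 = 14.51378 foot ≈ 14.51 foot (4 s.f.). Final answer: 14.51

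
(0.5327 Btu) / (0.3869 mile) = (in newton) 0.9026. Check: 1 Btu = 1055.0559 J, so 0.5327 Btu = 0.5327 * 1055.0559 = 562.02825 J. 1 mile = 1609.344 m, so 0.3869 mile = 0.3869 * 1609.344 = 622.65519 m. Combine: 562.02825 J / 622.65519 m = 0.9026316 N. 0.9026316 N = 0.9026316 newton ≈ 0.9026 newton (4 s.f.).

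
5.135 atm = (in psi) 75.46. Check: 1 atm = 101325 Pa, so 5.135 atm = 5.135 * 101325 = 520303.88 Pa. 1 psi = 6894.7573 Pa, so 520303.88 Pa = 520303.88 / 6894.7573 = 75.463697 psi ≈ 75.46 psi (4 s.f.).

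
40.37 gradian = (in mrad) 1 gradian = 0.015707963 rad, so 40.37 gradian = 40.37 * 0.015707963 = 0.63413048 rad. 1 mrad = 0.001 rad, so 0.63413048 rad = 0.63413048 / 0.001 = 634.13048 mrad ≈ 634.1 mrad (4 s.f.). Final answer: 634.1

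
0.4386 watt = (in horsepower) 0.4386 watt = 0.4386 W. 1 horsepower = 745.69987 W, so 0.4386 W = 0.4386 / 745.69987 = 0.00058817229 horsepower ≈ 0.0005882 horsepower (4 s.f.). Final answer: 0.0005882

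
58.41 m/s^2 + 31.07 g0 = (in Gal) 3.631e+04. Check: 58.41 m/s^2 is already in m/s^2. 1 g0 = 9.80665 m/s^2, so 31.07 g0 = 31.07 * 9.80665 = 304.69262 m/s^2. Sum: 58.41 + 304.69262 = 363.10262 m/s^2. 1 Gal = 0.01 m/s^2, so 363.10262 m/s^2 = 363.10262 / 0.01 = 36310.262 Gal ≈ 3.631e+04 Gal (4 s.f.).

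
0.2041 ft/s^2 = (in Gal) 1 ft/s^2 = 0.3048 m/s^2, so 0.2041 ft/s^2 = 0.2041 * 0.3048 = 0.06220968 m/s^2. 1 Gal = 0.01 m/s^2, so 0.06220968 m/s^2 = 0.06220968 / 0.01 = 6.220968 Gal ≈ 6.221 Gal (4 s.f.). Final answer: 6.221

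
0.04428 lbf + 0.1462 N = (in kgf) 1 lbf = 4.4482216 N, so 0.04428 lbf = 0.04428 * 4.4482216 = 0.19696725 N. 0.1462 N is already in N. Sum: 0.19696725 + 0.1462 = 0.34316725 N. 1 kgf = 9.80665 N, so 0.34316725 N = 0.34316725 / 9.80665 = 0.034993321 kgf ≈ 0.03499 kgf (4 s.f.). Final answer: 0.03499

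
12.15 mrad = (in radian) 1 mrad = 0.001 rad, so 12.15 mrad = 12.15 * 0.001 = 0.01215 rad. 0.01215 rad = 0.01215 radian. Final answer: 0.01215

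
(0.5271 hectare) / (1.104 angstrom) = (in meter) 1 hectare = 10000 m^2, so 0.5271 hectare = 0.5271 * 10000 = 5271 m^2. 1 angstrom = 1e-10 m, so 1.104 angstrom = 1.104 * 1e-10 = 1.104e-10 m. Combine: 5271 m^2 / 1.104e-10 m = 4.7744565e+13 m. 4.7744565e+13 m = 4.7744565e+13 meter ≈ 4.774e+13 meter (4 s.f.). Final answer: 4.774e+13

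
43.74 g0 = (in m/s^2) 428.9. Check: 1 g0 = 9.80665 m/s^2, so 43.74 g0 = 43.74 * 9.80665 = 428.94287 m/s^2. Result: 428.94287 m/s^2 ≈ 428.9 m/s^2 (4 s.f.).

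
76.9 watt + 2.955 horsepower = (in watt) 76.9 watt = 76.9 W. 1 horsepower = 745.69987 W, so 2.955 horsepower = 2.955 * 745.69987 = 2203.5431 W. Sum: 76.9 + 2203.5431 = 2280.4431 W. 2280.4431 W = 2280.4431 watt ≈ 2280 watt (4 s.f.). Final answer: 2280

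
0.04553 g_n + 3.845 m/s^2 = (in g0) 0.4376. Check: 1 g_n = 9.80665 m/s^2, so 0.04553 g_n = 0.04553 * 9.80665 = 0.44649677 m/s^2. 3.845 m/s^2 is already in m/s^2. Sum: 0.44649677 + 3.845 = 4.2914968 m/s^2. 1 g0 = 9.80665 m/s^2, so 4.2914968 m/s^2 = 4.2914968 / 9.80665 = 0.43761088 g0 ≈ 0.4376 g0 (4 s.f.).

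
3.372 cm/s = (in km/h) 1 cm/s = 0.01 m/s, so 3.372 cm/s = 3.372 * 0.01 = 0.03372 m/s. 1 km/h = 0.27777778 m/s, so 0.03372 m/s = 0.03372 / 0.27777778 = 0.121392 km/h ≈ 0.1214 km/h (4 s.f.). Final answer: 0.1214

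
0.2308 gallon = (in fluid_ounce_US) 1 gallon = 0.0037854118 m^3, so 0.2308 gallon = 0.2308 * 0.0037854118 = 0.00087367304 m^3. 1 fluid_ounce_US = 2.957353e-05 m^3, so 0.00087367304 m^3 = 0.00087367304 / 2.957353e-05 = 29.5424 fluid_ounce_US ≈ 29.54 fluid_ounce_US (4 s.f.). Final answer: 29.54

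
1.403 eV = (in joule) 1 eV = 1.6021766e-19 J, so 1.403 eV = 1.403 * 1.6021766e-19 = 2.2478538e-19 J. 2.2478538e-19 J = 2.2478538e-19 joule ≈ 2.248e-19 joule (4 s.f.). Final answer: 2.248e-19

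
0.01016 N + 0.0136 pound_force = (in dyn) 7066. Check: 0.01016 N is already in N. 1 pound_force = 4.4482216 N, so 0.0136 pound_force = 0.0136 * 4.4482216 = 0.060495814 N. Sum: 0.01016 + 0.060495814 = 0.070655814 N. 1 dyn = 1e-05 N, so 0.070655814 N = 0.070655814 / 1e-05 = 7065.5814 dyn ≈ 7066 dyn (4 s.f.).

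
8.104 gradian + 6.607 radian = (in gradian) 428.7. Check: 1 gradian = 0.015707963 rad, so 8.104 gradian = 8.104 * 0.015707963 = 0.12729733 rad. 6.607 radian = 6.607 rad. Sum: 0.12729733 + 6.607 = 6.7342973 rad. 1 gradian = 0.015707963 rad, so 6.7342973 rad = 6.7342973 / 0.015707963 = 428.71868 gradian ≈ 428.7 gradian (4 s.f.).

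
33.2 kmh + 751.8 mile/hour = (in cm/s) 1 kmh = 0.27777778 m/s, so 33.2 kmh = 33.2 * 0.27777778 = 9.2222222 m/s. 1 mile/hour = 0.44704 m/s, so 751.8 mile/hour = 751.8 * 0.44704 = 336.08467 m/s. Sum: 9.2222222 + 336.08467 = 345.30689 m/s. 1 cm/s = 0.01 m/s, so 345.30689 m/s = 345.30689 / 0.01 = 34530.689 cm/s ≈ 3.453e+04 cm/s (4 s.f.). Final answer: 3.453e+04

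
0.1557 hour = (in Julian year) 1 hour = 3600 s, so 0.1557 hour = 0.1557 * 3600 = 560.52 s. 1 Julian year = 31557600 s, so 560.52 s = 560.52 / 31557600 = 1.7761807e-05 Julian year ≈ 1.776e-05 Julian year (4 s.f.). Final answer: 1.776e-05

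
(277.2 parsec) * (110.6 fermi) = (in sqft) 1.018e+07. Check: 1 parsec = 3.0856776e+16 m, so 277.2 parsec = 277.2 * 3.0856776e+16 = 8.5534983e+18 m. 1 fermi = 1e-15 m, so 110.6 fermi = 110.6 * 1e-15 = 1.106e-13 m. Combine: 8.5534983e+18 m * 1.106e-13 m = 946016.91 m^2. 1 sqft = 0.09290304 m^2, so 946016.91 m^2 = 946016.91 / 0.09290304 = 10182841 sqft ≈ 1.018e+07 sqft (4 s.f.).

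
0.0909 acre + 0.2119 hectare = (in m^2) 2487. Check: 1 acre = 4046.8564 m^2, so 0.0909 acre = 0.0909 * 4046.8564 = 367.85925 m^2. 1 hectare = 10000 m^2, so 0.2119 hectare = 0.2119 * 10000 = 2119 m^2. Sum: 367.85925 + 2119 = 2486.8592 m^2. Result: 2486.8592 m^2 ≈ 2487 m^2 (4 s.f.).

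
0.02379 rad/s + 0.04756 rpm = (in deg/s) 0.02379 rad/s is already in rad/s. 1 rpm = 0.10471976 rad/s, so 0.04756 rpm = 0.04756 * 0.10471976 = 0.0049804716 rad/s. Sum: 0.02379 + 0.0049804716 = 0.028770472 rad/s. 1 deg/s = 0.017453293 rad/s, so 0.028770472 rad/s = 0.028770472 / 0.017453293 = 1.6484266 deg/s ≈ 1.648 deg/s (4 s.f.). Final answer: 1.648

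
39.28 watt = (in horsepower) 39.28 watt = 39.28 W. 1 horsepower = 745.69987 W, so 39.28 W = 39.28 / 745.69987 = 0.052675348 horsepower ≈ 0.05268 horsepower (4 s.f.). Final answer: 0.05268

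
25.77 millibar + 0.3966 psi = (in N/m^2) 5311. Check: 1 millibar = 100 Pa, so 25.77 millibar = 25.77 * 100 = 2577 Pa. 1 psi = 6894.7573 Pa, so 0.3966 psi = 0.3966 * 6894.7573 = 2734.4607 Pa. Sum: 2577 + 2734.4607 = 5311.4607 Pa. 5311.4607 Pa = 5311.4607 N/m^2 ≈ 5311 N/m^2 (4 s.f.).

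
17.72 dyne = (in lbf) 1 dyne = 1e-05 N, so 17.72 dyne = 17.72 * 1e-05 = 0.0001772 N. 1 lbf = 4.4482216 N, so 0.0001772 N = 0.0001772 / 4.4482216 = 3.9836145e-05 lbf ≈ 3.984e-05 lbf (4 s.f.). Final answer: 3.984e-05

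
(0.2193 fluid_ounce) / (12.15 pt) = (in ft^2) 0.01629. Check: 1 fluid_ounce = 2.957353e-05 m^3, so 0.2193 fluid_ounce = 0.2193 * 2.957353e-05 = 6.485475e-06 m^3. 1 pt = 0.00035277778 m, so 12.15 pt = 12.15 * 0.00035277778 = 0.00428625 m. Combine: 6.485475e-06 m^3 / 0.00428625 m = 0.0015130884 m^2. 1 ft^2 = 0.09290304 m^2, so 0.0015130884 m^2 = 0.0015130884 / 0.09290304 = 0.016286748 ft^2 ≈ 0.01629 ft^2 (4 s.f.).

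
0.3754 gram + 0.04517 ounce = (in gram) 1 gram = 0.001 kg, so 0.3754 gram = 0.3754 * 0.001 = 0.0003754 kg. 1 ounce = 0.028349523 kg, so 0.04517 ounce = 0.04517 * 0.028349523 = 0.001280548 kg. Sum: 0.0003754 + 0.001280548 = 0.001655948 kg. 1 gram = 0.001 kg, so 0.001655948 kg = 0.001655948 / 0.001 = 1.655948 gram ≈ 1.656 gram (4 s.f.). Final answer: 1.656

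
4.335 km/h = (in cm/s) 120.4. Check: 1 km/h = 0.27777778 m/s, so 4.335 km/h = 4.335 * 0.27777778 = 1.2041667 m/s. 1 cm/s = 0.01 m/s, so 1.2041667 m/s = 1.2041667 / 0.01 = 120.41667 cm/s ≈ 120.4 cm/s (4 s.f.).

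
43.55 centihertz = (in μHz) 4.355e+05. Check: 1 centihertz = 0.01 Hz, so 43.55 centihertz = 43.55 * 0.01 = 0.4355 Hz. 1 μHz = 1e-06 Hz, so 0.4355 Hz = 0.4355 / 1e-06 = 435500 μHz ≈ 4.355e+05 μHz (4 s.f.).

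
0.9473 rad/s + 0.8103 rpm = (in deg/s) 59.14. Check: 0.9473 rad/s is already in rad/s. 1 rpm = 0.10471976 rad/s, so 0.8103 rpm = 0.8103 * 0.10471976 = 0.084854418 rad/s. Sum: 0.9473 + 0.084854418 = 1.0321544 rad/s. 1 deg/s = 0.017453293 rad/s, so 1.0321544 rad/s = 1.0321544 / 0.017453293 = 59.138092 deg/s ≈ 59.14 deg/s (4 s.f.).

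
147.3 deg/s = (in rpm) 24.55. Check: 1 deg/s = 0.017453293 rad/s, so 147.3 deg/s = 147.3 * 0.017453293 = 2.57087 rad/s. 1 rpm = 0.10471976 rad/s, so 2.57087 rad/s = 2.57087 / 0.10471976 = 24.55 rpm.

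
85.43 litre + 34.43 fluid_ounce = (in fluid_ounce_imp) 1 litre = 0.001 m^3, so 85.43 litre = 85.43 * 0.001 = 0.08543 m^3. 1 fluid_ounce = 2.957353e-05 m^3, so 34.43 fluid_ounce = 34.43 * 2.957353e-05 = 0.0010182166 m^3. Sum: 0.08543 + 0.0010182166 = 0.086448217 m^3. 1 fluid_ounce_imp = 2.8413063e-05 m^3, so 0.086448217 m^3 = 0.086448217 / 2.8413063e-05 = 3042.5519 fluid_ounce_imp ≈ 3043 fluid_ounce_imp (4 s.f.). Final answer: 3043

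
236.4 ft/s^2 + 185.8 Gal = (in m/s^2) 73.91. Check: 1 ft/s^2 = 0.3048 m/s^2, so 236.4 ft/s^2 = 236.4 * 0.3048 = 72.05472 m/s^2. 1 Gal = 0.01 m/s^2, so 185.8 Gal = 185.8 * 0.01 = 1.858 m/s^2. Sum: 72.05472 + 1.858 = 73.91272 m/s^2. Result: 73.91272 m/s^2 ≈ 73.91 m/s^2 (4 s.f.).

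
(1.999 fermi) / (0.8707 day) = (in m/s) 1 fermi = 1e-15 m, so 1.999 fermi = 1.999 * 1e-15 = 1.999e-15 m. 1 day = 86400 s, so 0.8707 day = 0.8707 * 86400 = 75228.48 s. Combine: 1.999e-15 m / 75228.48 s = 2.6572383e-20 m/s. Result: 2.6572383e-20 m/s ≈ 2.657e-20 m/s (4 s.f.). Final answer: 2.657e-20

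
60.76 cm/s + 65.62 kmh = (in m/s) 18.84. Check: 1 cm/s = 0.01 m/s, so 60.76 cm/s = 60.76 * 0.01 = 0.6076 m/s. 1 kmh = 0.27777778 m/s, so 65.62 kmh = 65.62 * 0.27777778 = 18.227778 m/s. Sum: 0.6076 + 18.227778 = 18.835378 m/s. Result: 18.835378 m/s ≈ 18.84 m/s (4 s.f.).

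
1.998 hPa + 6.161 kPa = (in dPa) 1 hPa = 100 Pa, so 1.998 hPa = 1.998 * 100 = 199.8 Pa. 1 kPa = 1000 Pa, so 6.161 kPa = 6.161 * 1000 = 6161 Pa. Sum: 199.8 + 6161 = 6360.8 Pa. 1 dPa = 0.1 Pa, so 6360.8 Pa = 6360.8 / 0.1 = 63608 dPa ≈ 6.361e+04 dPa (4 s.f.). Final answer: 6.361e+04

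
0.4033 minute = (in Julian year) 1 minute = 60 s, so 0.4033 minute = 0.4033 * 60 = 24.198 s. 1 Julian year = 31557600 s, so 24.198 s = 24.198 / 31557600 = 7.6678835e-07 Julian year ≈ 7.668e-07 Julian year (4 s.f.). Final answer: 7.668e-07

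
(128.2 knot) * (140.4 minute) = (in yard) 6.076e+05. Check: 1 knot = 0.51444444 m/s, so 128.2 knot = 128.2 * 0.51444444 = 65.951778 m/s. 1 minute = 60 s, so 140.4 minute = 140.4 * 60 = 8424 s. Combine: 65.951778 m/s * 8424 s = 555577.78 m. 1 yard = 0.9144 m, so 555577.78 m = 555577.78 / 0.9144 = 607587.24 yard ≈ 6.076e+05 yard (4 s.f.).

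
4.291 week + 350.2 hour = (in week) 1 week = 604800 s, so 4.291 week = 4.291 * 604800 = 2595196.8 s. 1 hour = 3600 s, so 350.2 hour = 350.2 * 3600 = 1260720 s. Sum: 2595196.8 + 1260720 = 3855916.8 s. 1 week = 604800 s, so 3855916.8 s = 3855916.8 / 604800 = 6.3755238 week ≈ 6.376 week (4 s.f.). Final answer: 6.376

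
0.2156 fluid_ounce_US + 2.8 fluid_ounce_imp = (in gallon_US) 0.0227. Check: 1 fluid_ounce_US = 2.957353e-05 m^3, so 0.2156 fluid_ounce_US = 0.2156 * 2.957353e-05 = 6.376053e-06 m^3. 1 fluid_ounce_imp = 2.8413063e-05 m^3, so 2.8 fluid_ounce_imp = 2.8 * 2.8413063e-05 = 7.9556575e-05 m^3. Sum: 6.376053e-06 + 7.9556575e-05 = 8.5932628e-05 m^3. 1 gallon_US = 0.0037854118 m^3, so 8.5932628e-05 m^3 = 8.5932628e-05 / 0.0037854118 = 0.022700999 gallon_US ≈ 0.0227 gallon_US (4 s.f.).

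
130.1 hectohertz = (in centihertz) 1 hectohertz = 100 Hz, so 130.1 hectohertz = 130.1 * 100 = 13010 Hz. 1 centihertz = 0.01 Hz, so 13010 Hz = 13010 / 0.01 = 1301000 centihertz ≈ 1.301e+06 centihertz (4 s.f.). Final answer: 1.301e+06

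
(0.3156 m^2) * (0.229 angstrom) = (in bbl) 4.546e-11. Check: 0.3156 m^2 is already in m^2. 1 angstrom = 1e-10 m, so 0.229 angstrom = 0.229 * 1e-10 = 2.29e-11 m. Combine: 0.3156 m^2 * 2.29e-11 m = 7.22724e-12 m^3. 1 bbl = 0.15898729 m^3, so 7.22724e-12 m^3 = 7.22724e-12 / 0.15898729 = 4.5457972e-11 bbl ≈ 4.546e-11 bbl (4 s.f.).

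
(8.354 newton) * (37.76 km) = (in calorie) 7.539e+04. Check: 8.354 newton = 8.354 N. 1 km = 1000 m, so 37.76 km = 37.76 * 1000 = 37760 m. Combine: 8.354 N * 37760 m = 315447.04 J. 1 calorie = 4.184 J, so 315447.04 J = 315447.04 / 4.184 = 75393.652 calorie ≈ 7.539e+04 calorie (4 s.f.).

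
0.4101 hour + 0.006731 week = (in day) 0.0642. Check: 1 hour = 3600 s, so 0.4101 hour = 0.4101 * 3600 = 1476.36 s. 1 week = 604800 s, so 0.006731 week = 0.006731 * 604800 = 4070.9088 s. Sum: 1476.36 + 4070.9088 = 5547.2688 s. 1 day = 86400 s, so 5547.2688 s = 5547.2688 / 86400 = 0.0642045 day ≈ 0.0642 day (4 s.f.).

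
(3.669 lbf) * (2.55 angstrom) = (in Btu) 3.945e-12. Check: 1 lbf = 4.4482216 N, so 3.669 lbf = 3.669 * 4.4482216 = 16.320525 N. 1 angstrom = 1e-10 m, so 2.55 angstrom = 2.55 * 1e-10 = 2.55e-10 m. Combine: 16.320525 N * 2.55e-10 m = 4.1617339e-09 J. 1 Btu = 1055.0559 J, so 4.1617339e-09 J = 4.1617339e-09 / 1055.0559 = 3.9445626e-12 Btu ≈ 3.945e-12 Btu (4 s.f.).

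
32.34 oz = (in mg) 1 oz = 0.028349523 kg, so 32.34 oz = 32.34 * 0.028349523 = 0.91682358 kg. 1 mg = 1e-06 kg, so 0.91682358 kg = 0.91682358 / 1e-06 = 916823.58 mg ≈ 9.168e+05 mg (4 s.f.). Final answer: 9.168e+05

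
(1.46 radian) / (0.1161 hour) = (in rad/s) 0.003493. Check: 1.46 radian = 1.46 rad. 1 hour = 3600 s, so 0.1161 hour = 0.1161 * 3600 = 417.96 s. Combine: 1.46 rad / 417.96 s = 0.0034931572 rad/s. Result: 0.0034931572 rad/s ≈ 0.003493 rad/s (4 s.f.).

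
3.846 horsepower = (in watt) 1 horsepower = 745.69987 W, so 3.846 horsepower = 3.846 * 745.69987 = 2867.9617 W. 2867.9617 W = 2867.9617 watt ≈ 2868 watt (4 s.f.). Final answer: 2868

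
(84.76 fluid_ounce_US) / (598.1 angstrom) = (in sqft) 4.511e+05. Check: 1 fluid_ounce_US = 2.957353e-05 m^3, so 84.76 fluid_ounce_US = 84.76 * 2.957353e-05 = 0.0025066524 m^3. 1 angstrom = 1e-10 m, so 598.1 angstrom = 598.1 * 1e-10 = 5.981e-08 m. Combine: 0.0025066524 m^3 / 5.981e-08 m = 41910.255 m^2. 1 sqft = 0.09290304 m^2, so 41910.255 m^2 = 41910.255 / 0.09290304 = 451118.23 sqft ≈ 4.511e+05 sqft (4 s.f.).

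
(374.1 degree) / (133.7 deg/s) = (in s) 1 degree = 0.017453293 rad, so 374.1 degree = 374.1 * 0.017453293 = 6.5292767 rad. 1 deg/s = 0.017453293 rad/s, so 133.7 deg/s = 133.7 * 0.017453293 = 2.3335052 rad/s. Combine: 6.5292767 rad / 2.3335052 rad/s = 2.7980553 s. Result: 2.7980553 s ≈ 2.798 s (4 s.f.). Final answer: 2.798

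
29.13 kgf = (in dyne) 1 kgf = 9.80665 N, so 29.13 kgf = 29.13 * 9.80665 = 285.66771 N. 1 dyne = 1e-05 N, so 285.66771 N = 285.66771 / 1e-05 = 28566771 dyne ≈ 2.857e+07 dyne (4 s.f.). Final answer: 2.857e+07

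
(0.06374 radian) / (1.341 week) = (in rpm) 0.06374 radian = 0.06374 rad. 1 week = 604800 s, so 1.341 week = 1.341 * 604800 = 811036.8 s. Combine: 0.06374 rad / 811036.8 s = 7.8590762e-08 rad/s. 1 rpm = 0.10471976 rad/s, so 7.8590762e-08 rad/s = 7.8590762e-08 / 0.10471976 = 7.5048649e-07 rpm ≈ 7.505e-07 rpm (4 s.f.). Final answer: 7.505e-07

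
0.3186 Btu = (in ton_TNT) 8.034e-08. Check: 1 Btu = 1055.0559 J, so 0.3186 Btu = 0.3186 * 1055.0559 = 336.14079 J. 1 ton_TNT = 4.184e+09 J, so 336.14079 J = 336.14079 / 4.184e+09 = 8.0339578e-08 ton_TNT ≈ 8.034e-08 ton_TNT (4 s.f.).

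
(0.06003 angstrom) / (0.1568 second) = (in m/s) 1 angstrom = 1e-10 m, so 0.06003 angstrom = 0.06003 * 1e-10 = 6.003e-12 m. 0.1568 second = 0.1568 s. Combine: 6.003e-12 m / 0.1568 s = 3.8284439e-11 m/s. Result: 3.8284439e-11 m/s ≈ 3.828e-11 m/s (4 s.f.). Final answer: 3.828e-11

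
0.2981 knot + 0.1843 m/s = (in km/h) 1.216. Check: 1 knot = 0.51444444 m/s, so 0.2981 knot = 0.2981 * 0.51444444 = 0.15335589 m/s. 0.1843 m/s is already in m/s. Sum: 0.15335589 + 0.1843 = 0.33765589 m/s. 1 km/h = 0.27777778 m/s, so 0.33765589 m/s = 0.33765589 / 0.27777778 = 1.2155612 km/h ≈ 1.216 km/h (4 s.f.).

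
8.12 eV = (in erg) 1.301e-11. Check: 1 eV = 1.6021766e-19 J, so 8.12 eV = 8.12 * 1.6021766e-19 = 1.3009674e-18 J. 1 erg = 1e-07 J, so 1.3009674e-18 J = 1.3009674e-18 / 1e-07 = 1.3009674e-11 erg ≈ 1.301e-11 erg (4 s.f.).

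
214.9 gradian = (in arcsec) 6.963e+05. Check: 1 gradian = 0.015707963 rad, so 214.9 gradian = 214.9 * 0.015707963 = 3.3756413 rad. 1 arcsec = 4.8481368e-06 rad, so 3.3756413 rad = 3.3756413 / 4.8481368e-06 = 696276 arcsec ≈ 6.963e+05 arcsec (4 s.f.).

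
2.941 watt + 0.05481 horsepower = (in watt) 43.81. Check: 2.941 watt = 2.941 W. 1 horsepower = 745.69987 W, so 0.05481 horsepower = 0.05481 * 745.69987 = 40.87181 W. Sum: 2.941 + 40.87181 = 43.81281 W. 43.81281 W = 43.81281 watt ≈ 43.81 watt (4 s.f.).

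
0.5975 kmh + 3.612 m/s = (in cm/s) 377.8. Check: 1 kmh = 0.27777778 m/s, so 0.5975 kmh = 0.5975 * 0.27777778 = 0.16597222 m/s. 3.612 m/s is already in m/s. Sum: 0.16597222 + 3.612 = 3.7779722 m/s. 1 cm/s = 0.01 m/s, so 3.7779722 m/s = 3.7779722 / 0.01 = 377.79722 cm/s ≈ 377.8 cm/s (4 s.f.).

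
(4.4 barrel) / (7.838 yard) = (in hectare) 9.761e-06. Check: 1 barrel = 0.15898729 m^3, so 4.4 barrel = 4.4 * 0.15898729 = 0.6995441 m^3. 1 yard = 0.9144 m, so 7.838 yard = 7.838 * 0.9144 = 7.1670672 m. Combine: 0.6995441 m^3 / 7.1670672 m = 0.097605349 m^2. 1 hectare = 10000 m^2, so 0.097605349 m^2 = 0.097605349 / 10000 = 9.7605349e-06 hectare ≈ 9.761e-06 hectare (4 s.f.).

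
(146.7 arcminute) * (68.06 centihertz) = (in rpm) 0.2773. Check: 1 arcminute = 0.00029088821 rad, so 146.7 arcminute = 146.7 * 0.00029088821 = 0.0426733 rad. 1 centihertz = 0.01 Hz, so 68.06 centihertz = 68.06 * 0.01 = 0.6806 Hz. Combine: 0.0426733 rad * 0.6806 Hz = 0.029043448 rad/s. 1 rpm = 0.10471976 rad/s, so 0.029043448 rad/s = 0.029043448 / 0.10471976 = 0.2773445 rpm ≈ 0.2773 rpm (4 s.f.).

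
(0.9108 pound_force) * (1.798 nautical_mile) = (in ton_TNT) 3.224e-06. Check: 1 pound_force = 4.4482216 N, so 0.9108 pound_force = 0.9108 * 4.4482216 = 4.0514402 N. 1 nautical_mile = 1852 m, so 1.798 nautical_mile = 1.798 * 1852 = 3329.896 m. Combine: 4.0514402 N * 3329.896 m = 13490.875 J. 1 ton_TNT = 4.184e+09 J, so 13490.875 J = 13490.875 / 4.184e+09 = 3.2243964e-06 ton_TNT ≈ 3.224e-06 ton_TNT (4 s.f.).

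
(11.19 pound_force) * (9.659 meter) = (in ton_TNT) 1 pound_force = 4.4482216 N, so 11.19 pound_force = 11.19 * 4.4482216 = 49.7756 N. 9.659 meter = 9.659 m. Combine: 49.7756 N * 9.659 m = 480.78252 J. 1 ton_TNT = 4.184e+09 J, so 480.78252 J = 480.78252 / 4.184e+09 = 1.1490978e-07 ton_TNT ≈ 1.149e-07 ton_TNT (4 s.f.). Final answer: 1.149e-07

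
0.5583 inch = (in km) 1.418e-05. Check: 1 inch = 0.0254 m, so 0.5583 inch = 0.5583 * 0.0254 = 0.01418082 m. 1 km = 1000 m, so 0.01418082 m = 0.01418082 / 1000 = 1.418082e-05 km ≈ 1.418e-05 km (4 s.f.).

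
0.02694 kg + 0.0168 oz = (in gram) 0.02694 kg is already in kg. 1 oz = 0.028349523 kg, so 0.0168 oz = 0.0168 * 0.028349523 = 0.00047627199 kg. Sum: 0.02694 + 0.00047627199 = 0.027416272 kg. 1 gram = 0.001 kg, so 0.027416272 kg = 0.027416272 / 0.001 = 27.416272 gram ≈ 27.42 gram (4 s.f.). Final answer: 27.42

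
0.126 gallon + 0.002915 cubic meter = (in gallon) 1 gallon = 0.0037854118 m^3, so 0.126 gallon = 0.126 * 0.0037854118 = 0.00047696188 m^3. 0.002915 cubic meter = 0.002915 m^3. Sum: 0.00047696188 + 0.002915 = 0.0033919619 m^3. 1 gallon = 0.0037854118 m^3, so 0.0033919619 m^3 = 0.0033919619 / 0.0037854118 = 0.89606153 gallon ≈ 0.8961 gallon (4 s.f.). Final answer: 0.8961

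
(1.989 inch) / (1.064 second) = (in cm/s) 4.748. Check: 1 inch = 0.0254 m, so 1.989 inch = 1.989 * 0.0254 = 0.0505206 m. 1.064 second = 1.064 s. Combine: 0.0505206 m / 1.064 s = 0.047481767 m/s. 1 cm/s = 0.01 m/s, so 0.047481767 m/s = 0.047481767 / 0.01 = 4.7481767 cm/s ≈ 4.748 cm/s (4 s.f.).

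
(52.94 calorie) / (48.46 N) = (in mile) 1 calorie = 4.184 J, so 52.94 calorie = 52.94 * 4.184 = 221.50096 J. 48.46 N is already in N. Combine: 221.50096 J / 48.46 N = 4.5707998 m. 1 mile = 1609.344 m, so 4.5707998 m = 4.5707998 / 1609.344 = 0.0028401633 mile ≈ 0.00284 mile (4 s.f.). Final answer: 0.00284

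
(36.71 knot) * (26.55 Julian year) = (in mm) 1.582e+13. Check: 1 knot = 0.51444444 m/s, so 36.71 knot = 36.71 * 0.51444444 = 18.885256 m/s. 1 Julian year = 31557600 s, so 26.55 Julian year = 26.55 * 31557600 = 8.3785428e+08 s. Combine: 18.885256 m/s * 8.3785428e+08 s = 1.5823092e+10 m. 1 mm = 0.001 m, so 1.5823092e+10 m = 1.5823092e+10 / 0.001 = 1.5823092e+13 mm ≈ 1.582e+13 mm (4 s.f.).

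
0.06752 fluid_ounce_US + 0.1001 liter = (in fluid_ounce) 3.452. Check: 1 fluid_ounce_US = 2.957353e-05 m^3, so 0.06752 fluid_ounce_US = 0.06752 * 2.957353e-05 = 1.9968047e-06 m^3. 1 liter = 0.001 m^3, so 0.1001 liter = 0.1001 * 0.001 = 0.0001001 m^3. Sum: 1.9968047e-06 + 0.0001001 = 0.0001020968 m^3. 1 fluid_ounce = 2.957353e-05 m^3, so 0.0001020968 m^3 = 0.0001020968 / 2.957353e-05 = 3.4523037 fluid_ounce ≈ 3.452 fluid_ounce (4 s.f.).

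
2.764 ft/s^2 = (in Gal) 84.25. Check: 1 ft/s^2 = 0.3048 m/s^2, so 2.764 ft/s^2 = 2.764 * 0.3048 = 0.8424672 m/s^2. 1 Gal = 0.01 m/s^2, so 0.8424672 m/s^2 = 0.8424672 / 0.01 = 84.24672 Gal ≈ 84.25 Gal (4 s.f.).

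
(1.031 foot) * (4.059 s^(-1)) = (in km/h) 1 foot = 0.3048 m, so 1.031 foot = 1.031 * 0.3048 = 0.3142488 m. 4.059 s^(-1) = 4.059 Hz. Combine: 0.3142488 m * 4.059 Hz = 1.2755359 m/s. 1 km/h = 0.27777778 m/s, so 1.2755359 m/s = 1.2755359 / 0.27777778 = 4.5919292 km/h ≈ 4.592 km/h (4 s.f.). Final answer: 4.592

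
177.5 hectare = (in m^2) 1 hectare = 10000 m^2, so 177.5 hectare = 177.5 * 10000 = 1775000 m^2. Result: 1775000 m^2 ≈ 1.775e+06 m^2 (4 s.f.). Final answer: 1.775e+06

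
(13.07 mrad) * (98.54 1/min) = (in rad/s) 1 mrad = 0.001 rad, so 13.07 mrad = 13.07 * 0.001 = 0.01307 rad. 1 1/min = 0.016666667 Hz, so 98.54 1/min = 98.54 * 0.016666667 = 1.6423333 Hz. Combine: 0.01307 rad * 1.6423333 Hz = 0.021465297 rad/s. Result: 0.021465297 rad/s ≈ 0.02147 rad/s (4 s.f.). Final answer: 0.02147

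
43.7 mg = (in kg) 1 mg = 1e-06 kg, so 43.7 mg = 43.7 * 1e-06 = 4.37e-05 kg. Result: 4.37e-05 kg. Final answer: 4.37e-05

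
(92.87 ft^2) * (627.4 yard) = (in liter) 1 ft^2 = 0.09290304 m^2, so 92.87 ft^2 = 92.87 * 0.09290304 = 8.6279053 m^2. 1 yard = 0.9144 m, so 627.4 yard = 627.4 * 0.9144 = 573.69456 m. Combine: 8.6279053 m^2 * 573.69456 m = 4949.7823 m^3. 1 liter = 0.001 m^3, so 4949.7823 m^3 = 4949.7823 / 0.001 = 4949782.3 liter ≈ 4.95e+06 liter (4 s.f.). Final answer: 4.95e+06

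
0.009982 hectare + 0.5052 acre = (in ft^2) 1 hectare = 10000 m^2, so 0.009982 hectare = 0.009982 * 10000 = 99.82 m^2. 1 acre = 4046.8564 m^2, so 0.5052 acre = 0.5052 * 4046.8564 = 2044.4719 m^2. Sum: 99.82 + 2044.4719 = 2144.2919 m^2. 1 ft^2 = 0.09290304 m^2, so 2144.2919 m^2 = 2144.2919 / 0.09290304 = 23080.966 ft^2 ≈ 2.308e+04 ft^2 (4 s.f.). Final answer: 2.308e+04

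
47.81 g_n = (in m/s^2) 468.9. Check: 1 g_n = 9.80665 m/s^2, so 47.81 g_n = 47.81 * 9.80665 = 468.85594 m/s^2. Result: 468.85594 m/s^2 ≈ 468.9 m/s^2 (4 s.f.).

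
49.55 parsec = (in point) 4.334e+21. Check: 1 parsec = 3.0856776e+16 m, so 49.55 parsec = 49.55 * 3.0856776e+16 = 1.5289532e+18 m. 1 point = 0.00035277778 m, so 1.5289532e+18 m = 1.5289532e+18 / 0.00035277778 = 4.3340407e+21 point ≈ 4.334e+21 point (4 s.f.).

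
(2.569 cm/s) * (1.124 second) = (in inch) 1.137. Check: 1 cm/s = 0.01 m/s, so 2.569 cm/s = 2.569 * 0.01 = 0.02569 m/s. 1.124 second = 1.124 s. Combine: 0.02569 m/s * 1.124 s = 0.02887556 m. 1 inch = 0.0254 m, so 0.02887556 m = 0.02887556 / 0.0254 = 1.1368331 inch ≈ 1.137 inch (4 s.f.).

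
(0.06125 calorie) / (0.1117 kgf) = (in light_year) 1 calorie = 4.184 J, so 0.06125 calorie = 0.06125 * 4.184 = 0.25627 J. 1 kgf = 9.80665 N, so 0.1117 kgf = 0.1117 * 9.80665 = 1.0954028 N. Combine: 0.25627 J / 1.0954028 N = 0.23395047 m. 1 light_year = 9.4607305e+15 m, so 0.23395047 m = 0.23395047 / 9.4607305e+15 = 2.4728584e-17 light_year ≈ 2.473e-17 light_year (4 s.f.). Final answer: 2.473e-17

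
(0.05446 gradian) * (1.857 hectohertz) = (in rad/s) 0.1589. Check: 1 gradian = 0.015707963 rad, so 0.05446 gradian = 0.05446 * 0.015707963 = 0.00085545568 rad. 1 hectohertz = 100 Hz, so 1.857 hectohertz = 1.857 * 100 = 185.7 Hz. Combine: 0.00085545568 rad * 185.7 Hz = 0.15885812 rad/s. Result: 0.15885812 rad/s ≈ 0.1589 rad/s (4 s.f.).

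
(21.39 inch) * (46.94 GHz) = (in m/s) 1 inch = 0.0254 m, so 21.39 inch = 21.39 * 0.0254 = 0.543306 m. 1 GHz = 1e+09 Hz, so 46.94 GHz = 46.94 * 1e+09 = 4.694e+10 Hz. Combine: 0.543306 m * 4.694e+10 Hz = 2.5502784e+10 m/s. Result: 2.5502784e+10 m/s ≈ 2.55e+10 m/s (4 s.f.). Final answer: 2.55e+10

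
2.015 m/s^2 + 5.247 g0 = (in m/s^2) 53.47. Check: 2.015 m/s^2 is already in m/s^2. 1 g0 = 9.80665 m/s^2, so 5.247 g0 = 5.247 * 9.80665 = 51.455493 m/s^2. Sum: 2.015 + 51.455493 = 53.470493 m/s^2. Result: 53.470493 m/s^2 ≈ 53.47 m/s^2 (4 s.f.).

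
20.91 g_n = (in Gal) 1 g_n = 9.80665 m/s^2, so 20.91 g_n = 20.91 * 9.80665 = 205.05705 m/s^2. 1 Gal = 0.01 m/s^2, so 205.05705 m/s^2 = 205.05705 / 0.01 = 20505.705 Gal ≈ 2.051e+04 Gal (4 s.f.). Final answer: 2.051e+04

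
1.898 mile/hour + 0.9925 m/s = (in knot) 3.579. Check: 1 mile/hour = 0.44704 m/s, so 1.898 mile/hour = 1.898 * 0.44704 = 0.84848192 m/s. 0.9925 m/s is already in m/s. Sum: 0.84848192 + 0.9925 = 1.8409819 m/s. 1 knot = 0.51444444 m/s, so 1.8409819 m/s = 1.8409819 / 0.51444444 = 3.5785826 knot ≈ 3.579 knot (4 s.f.).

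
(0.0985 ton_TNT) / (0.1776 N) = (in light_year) 2.453e-07. Check: 1 ton_TNT = 4.184e+09 J, so 0.0985 ton_TNT = 0.0985 * 4.184e+09 = 4.12124e+08 J. 0.1776 N is already in N. Combine: 4.12124e+08 J / 0.1776 N = 2.320518e+09 m. 1 light_year = 9.4607305e+15 m, so 2.320518e+09 m = 2.320518e+09 / 9.4607305e+15 = 2.4527895e-07 light_year ≈ 2.453e-07 light_year (4 s.f.).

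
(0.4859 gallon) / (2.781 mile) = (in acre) 1 gallon = 0.0037854118 m^3, so 0.4859 gallon = 0.4859 * 0.0037854118 = 0.0018393316 m^3. 1 mile = 1609.344 m, so 2.781 mile = 2.781 * 1609.344 = 4475.5857 m. Combine: 0.0018393316 m^3 / 4475.5857 m = 4.1097003e-07 m^2. 1 acre = 4046.8564 m^2, so 4.1097003e-07 m^2 = 4.1097003e-07 / 4046.8564 = 1.0155291e-10 acre ≈ 1.016e-10 acre (4 s.f.). Final answer: 1.016e-10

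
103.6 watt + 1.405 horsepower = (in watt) 103.6 watt = 103.6 W. 1 horsepower = 745.69987 W, so 1.405 horsepower = 1.405 * 745.69987 = 1047.7083 W. Sum: 103.6 + 1047.7083 = 1151.3083 W. 1151.3083 W = 1151.3083 watt ≈ 1151 watt (4 s.f.). Final answer: 1151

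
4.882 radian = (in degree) 4.882 radian = 4.882 rad. 1 degree = 0.017453293 rad, so 4.882 rad = 4.882 / 0.017453293 = 279.718 degree ≈ 279.7 degree (4 s.f.). Final answer: 279.7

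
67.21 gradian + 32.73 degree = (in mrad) 1 gradian = 0.015707963 rad, so 67.21 gradian = 67.21 * 0.015707963 = 1.0557322 rad. 1 degree = 0.017453293 rad, so 32.73 degree = 32.73 * 0.017453293 = 0.57124626 rad. Sum: 1.0557322 + 0.57124626 = 1.6269785 rad. 1 mrad = 0.001 rad, so 1.6269785 rad = 1.6269785 / 0.001 = 1626.9785 mrad ≈ 1627 mrad (4 s.f.). Final answer: 1627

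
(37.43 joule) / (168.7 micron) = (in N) 37.43 joule = 37.43 J. 1 micron = 1e-06 m, so 168.7 micron = 168.7 * 1e-06 = 0.0001687 m. Combine: 37.43 J / 0.0001687 m = 221873.15 N. Result: 221873.15 N ≈ 2.219e+05 N (4 s.f.). Final answer: 2.219e+05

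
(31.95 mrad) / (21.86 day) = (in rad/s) 1 mrad = 0.001 rad, so 31.95 mrad = 31.95 * 0.001 = 0.03195 rad. 1 day = 86400 s, so 21.86 day = 21.86 * 86400 = 1888704 s. Combine: 0.03195 rad / 1888704 s = 1.6916362e-08 rad/s. Result: 1.6916362e-08 rad/s ≈ 1.692e-08 rad/s (4 s.f.). Final answer: 1.692e-08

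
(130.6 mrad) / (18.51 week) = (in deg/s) 1 mrad = 0.001 rad, so 130.6 mrad = 130.6 * 0.001 = 0.1306 rad. 1 week = 604800 s, so 18.51 week = 18.51 * 604800 = 11194848 s. Combine: 0.1306 rad / 11194848 s = 1.1666081e-08 rad/s. 1 deg/s = 0.017453293 rad/s, so 1.1666081e-08 rad/s = 1.1666081e-08 / 0.017453293 = 6.6841719e-07 deg/s ≈ 6.684e-07 deg/s (4 s.f.). Final answer: 6.684e-07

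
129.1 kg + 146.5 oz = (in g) 129.1 kg is already in kg. 1 oz = 0.028349523 kg, so 146.5 oz = 146.5 * 0.028349523 = 4.1532051 kg. Sum: 129.1 + 4.1532051 = 133.25321 kg. 1 g = 0.001 kg, so 133.25321 kg = 133.25321 / 0.001 = 133253.21 g ≈ 1.333e+05 g (4 s.f.). Final answer: 1.333e+05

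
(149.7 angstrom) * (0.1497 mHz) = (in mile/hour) 5.013e-12. Check: 1 angstrom = 1e-10 m, so 149.7 angstrom = 149.7 * 1e-10 = 1.497e-08 m. 1 mHz = 0.001 Hz, so 0.1497 mHz = 0.1497 * 0.001 = 0.0001497 Hz. Combine: 1.497e-08 m * 0.0001497 Hz = 2.241009e-12 m/s. 1 mile/hour = 0.44704 m/s, so 2.241009e-12 m/s = 2.241009e-12 / 0.44704 = 5.0129944e-12 mile/hour ≈ 5.013e-12 mile/hour (4 s.f.).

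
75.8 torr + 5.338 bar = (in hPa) 1 torr = 133.32237 Pa, so 75.8 torr = 75.8 * 133.32237 = 10105.836 Pa. 1 bar = 100000 Pa, so 5.338 bar = 5.338 * 100000 = 533800 Pa. Sum: 10105.836 + 533800 = 543905.84 Pa. 1 hPa = 100 Pa, so 543905.84 Pa = 543905.84 / 100 = 5439.0584 hPa ≈ 5439 hPa (4 s.f.). Final answer: 5439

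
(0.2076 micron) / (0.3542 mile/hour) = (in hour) 3.642e-10. Check: 1 micron = 1e-06 m, so 0.2076 micron = 0.2076 * 1e-06 = 2.076e-07 m. 1 mile/hour = 0.44704 m/s, so 0.3542 mile/hour = 0.3542 * 0.44704 = 0.15834157 m/s. Combine: 2.076e-07 m / 0.15834157 m/s = 1.3110897e-06 s. 1 hour = 3600 s, so 1.3110897e-06 s = 1.3110897e-06 / 3600 = 3.6419159e-10 hour ≈ 3.642e-10 hour (4 s.f.).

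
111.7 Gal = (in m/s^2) 1 Gal = 0.01 m/s^2, so 111.7 Gal = 111.7 * 0.01 = 1.117 m/s^2. Result: 1.117 m/s^2. Final answer: 1.117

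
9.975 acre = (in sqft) 1 acre = 4046.8564 m^2, so 9.975 acre = 9.975 * 4046.8564 = 40367.393 m^2. 1 sqft = 0.09290304 m^2, so 40367.393 m^2 = 40367.393 / 0.09290304 = 434511 sqft ≈ 4.345e+05 sqft (4 s.f.). Final answer: 4.345e+05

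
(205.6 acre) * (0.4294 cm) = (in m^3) 3573. Check: 1 acre = 4046.8564 m^2, so 205.6 acre = 205.6 * 4046.8564 = 832033.68 m^2. 1 cm = 0.01 m, so 0.4294 cm = 0.4294 * 0.01 = 0.004294 m. Combine: 832033.68 m^2 * 0.004294 m = 3572.7526 m^3. Result: 3572.7526 m^3 ≈ 3573 m^3 (4 s.f.).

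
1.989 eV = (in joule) 1 eV = 1.6021766e-19 J, so 1.989 eV = 1.989 * 1.6021766e-19 = 3.1867293e-19 J. 3.1867293e-19 J = 3.1867293e-19 joule ≈ 3.187e-19 joule (4 s.f.). Final answer: 3.187e-19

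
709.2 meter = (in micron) 709.2 meter = 709.2 m. 1 micron = 1e-06 m, so 709.2 m = 709.2 / 1e-06 = 7.092e+08 micron. Final answer: 7.092e+08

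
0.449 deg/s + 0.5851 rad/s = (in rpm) 5.662. Check: 1 deg/s = 0.017453293 rad/s, so 0.449 deg/s = 0.449 * 0.017453293 = 0.0078365283 rad/s. 0.5851 rad/s is already in rad/s. Sum: 0.0078365283 + 0.5851 = 0.59293653 rad/s. 1 rpm = 0.10471976 rad/s, so 0.59293653 rad/s = 0.59293653 / 0.10471976 = 5.6621268 rpm ≈ 5.662 rpm (4 s.f.).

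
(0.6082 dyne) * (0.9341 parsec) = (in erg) 1 dyne = 1e-05 N, so 0.6082 dyne = 0.6082 * 1e-05 = 6.082e-06 N. 1 parsec = 3.0856776e+16 m, so 0.9341 parsec = 0.9341 * 3.0856776e+16 = 2.8823314e+16 m. Combine: 6.082e-06 N * 2.8823314e+16 m = 1.753034e+11 J. 1 erg = 1e-07 J, so 1.753034e+11 J = 1.753034e+11 / 1e-07 = 1.753034e+18 erg ≈ 1.753e+18 erg (4 s.f.). Final answer: 1.753e+18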